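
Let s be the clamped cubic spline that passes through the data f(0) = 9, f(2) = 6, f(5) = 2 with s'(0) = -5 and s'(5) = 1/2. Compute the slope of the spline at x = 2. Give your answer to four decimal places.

-0.7500

Write M_i for s''(x_i). With h_i = 2, 3 and divided differences Δ_i = -3/2, -4/3, the continuity of s' gives the tridiagonal system
  2·M_0 + 10·M_1 + 3·M_2 = 6(Δ_1 - Δ_0) = 1
Clamped end conditions give two more equations: 2h_0·M_0 + h_0·M_1 = 6(Δ_0 - s'(0)) = 21 and h_1·M_1 + 2h_1·M_2 = 6(s'(5) - Δ_1) = 11.
Solving: M_0 = 25/4, M_1 = -2, M_2 = 17/6.
On [2, 5], s'(x) = b_1 + 2c_1·(x - 2) + 3d_1·(x - 2)² with b_1 = Δ_1 - h_1(2M_1 + M_2)/6 = -3/4, c_1 = M_1/2 = -1, d_1 = (M_2 - M_1)/(6h_1) = 29/108. So s'(2) = -3/4.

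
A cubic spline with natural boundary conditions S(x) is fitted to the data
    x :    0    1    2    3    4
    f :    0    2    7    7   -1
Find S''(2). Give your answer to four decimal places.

-6.4286

Write M_i for S''(x_i). With h_i = 1, 1, 1, 1 and divided differences Δ_i = 2, 5, 0, -8, the continuity of S' gives the tridiagonal system
  1·M_0 + 4·M_1 + 1·M_2 = 6(Δ_1 - Δ_0) = 18
  1·M_1 + 4·M_2 + 1·M_3 = 6(Δ_2 - Δ_1) = -30
  1·M_2 + 4·M_3 + 1·M_4 = 6(Δ_3 - Δ_2) = -48
Natural end conditions: M_0 = M_4 = 0.
Solving: M_0 = 0, M_1 = 171/28, M_2 = -45/7, M_3 = -291/28, M_4 = 0.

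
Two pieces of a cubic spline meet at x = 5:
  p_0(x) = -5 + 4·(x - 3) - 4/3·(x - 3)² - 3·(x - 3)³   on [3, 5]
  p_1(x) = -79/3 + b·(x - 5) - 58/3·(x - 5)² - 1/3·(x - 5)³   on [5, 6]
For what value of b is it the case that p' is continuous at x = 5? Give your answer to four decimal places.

p_0'(x) = 4 - 8/3·(x - 3) - 9·(x - 3)², so p_0'(5) = -112/3. On the right, p_1'(5) = b, so b = -112/3.

-37.3333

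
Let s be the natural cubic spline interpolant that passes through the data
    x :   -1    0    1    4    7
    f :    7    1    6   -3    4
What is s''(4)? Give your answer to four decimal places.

5.2560

Let M_i = s''(x_i). Step sizes h_i = 1, 1, 3, 3; slopes of the chords Δ_i = (y_(i+1) - y_i)/h_i = -6, 5, -3, 7/3.
  1·M_0 + 4·M_1 + 1·M_2 = 6(Δ_1 - Δ_0) = 66
  1·M_1 + 8·M_2 + 3·M_3 = 6(Δ_2 - Δ_1) = -48
  3·M_2 + 12·M_3 + 3·M_4 = 6(Δ_3 - Δ_2) = 32
Natural end conditions: M_0 = M_4 = 0.
Hence M_0 = 0, M_1 = 1069/56, M_2 = -145/14, M_3 = 883/168, M_4 = 0.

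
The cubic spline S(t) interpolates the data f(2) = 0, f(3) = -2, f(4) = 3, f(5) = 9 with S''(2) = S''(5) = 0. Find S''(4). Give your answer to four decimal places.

Put M_i = S'' at the i-th knot. Here h = (1, 1, 1) and Δ = (-2, 5, 6), so the interior equations h_(i-1)·M_(i-1) + 2(h_(i-1)+h_i)·M_i + h_i·M_(i+1) = 6(Δ_i − Δ_(i-1)) read
  1·M_0 + 4·M_1 + 1·M_2 = 6(Δ_1 - Δ_0) = 42
  1·M_1 + 4·M_2 + 1·M_3 = 6(Δ_2 - Δ_1) = 6
Natural end conditions: M_0 = M_3 = 0.
Hence M_0 = 0, M_1 = 54/5, M_2 = -6/5, M_3 = 0.

-1.2000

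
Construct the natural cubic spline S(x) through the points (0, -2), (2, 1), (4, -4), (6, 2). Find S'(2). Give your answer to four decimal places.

Put m_i = S'' at the i-th knot. Here h = (2, 2, 2) and Δ = (3/2, -5/2, 3), so the interior equations h_(i-1)·m_(i-1) + 2(h_(i-1)+h_i)·m_i + h_i·m_(i+1) = 6(Δ_i − Δ_(i-1)) read
  2·m_0 + 8·m_1 + 2·m_2 = 6(Δ_1 - Δ_0) = -24
  2·m_1 + 8·m_2 + 2·m_3 = 6(Δ_2 - Δ_1) = 33
Natural end conditions: m_0 = m_3 = 0.
Forward elimination and back-substitution give m_0 = 0, m_1 = -43/10, m_2 = 26/5, m_3 = 0.
On [2, 4], S'(x) = b_1 + 2c_1·(x - 2) + 3d_1·(x - 2)² with b_1 = Δ_1 - h_1(2m_1 + m_2)/6 = -41/30, c_1 = m_1/2 = -43/20, d_1 = (m_2 - m_1)/(6h_1) = 19/24. So S'(2) = -41/30.

-1.3667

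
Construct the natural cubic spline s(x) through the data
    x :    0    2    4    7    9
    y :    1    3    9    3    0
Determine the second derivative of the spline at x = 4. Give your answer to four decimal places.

Write m_i for s''(x_i). With h_i = 2, 2, 3, 2 and divided differences Δ_i = 1, 3, -2, -3/2, the continuity of s' gives the tridiagonal system
  2·m_0 + 8·m_1 + 2·m_2 = 6(Δ_1 - Δ_0) = 12
  2·m_1 + 10·m_2 + 3·m_3 = 6(Δ_2 - Δ_1) = -30
  3·m_2 + 10·m_3 + 2·m_4 = 6(Δ_3 - Δ_2) = 3
Natural end conditions: m_0 = m_4 = 0.
Forward elimination and back-substitution give m_0 = 0, m_1 = 855/344, m_2 = -339/86, m_3 = 255/172, m_4 = 0.

-3.9419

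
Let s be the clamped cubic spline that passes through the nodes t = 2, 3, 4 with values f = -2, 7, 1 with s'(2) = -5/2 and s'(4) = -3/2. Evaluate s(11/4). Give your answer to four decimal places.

5.0195

Let m_i = s''(x_i). Step sizes h_i = 1, 1; slopes of the chords Δ_i = (y_(i+1) - y_i)/h_i = 9, -6.
  1·m_0 + 4·m_1 + 1·m_2 = 6(Δ_1 - Δ_0) = -90
Clamped end conditions give two more equations: 2h_0·m_0 + h_0·m_1 = 6(Δ_0 - s'(2)) = 69 and h_1·m_1 + 2h_1·m_2 = 6(s'(4) - Δ_1) = 27.
Hence m_0 = 115/2, m_1 = -46, m_2 = 73/2.
On [2, 3], s(t) = -2 - 5/2·(t - 2) + 115/4·(t - 2)² - 69/4·(t - 2)³.
With (t - 2) = 3/4: s(11/4) = 1285/256.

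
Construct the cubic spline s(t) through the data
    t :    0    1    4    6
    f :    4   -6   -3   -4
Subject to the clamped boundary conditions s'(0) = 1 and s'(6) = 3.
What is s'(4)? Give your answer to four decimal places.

1.5385

Put m_i = s'' at the i-th knot. Here h = (1, 3, 2) and Δ = (-10, 1, -1/2), so the interior equations h_(i-1)·m_(i-1) + 2(h_(i-1)+h_i)·m_i + h_i·m_(i+1) = 6(Δ_i − Δ_(i-1)) read
  1·m_0 + 8·m_1 + 3·m_2 = 6(Δ_1 - Δ_0) = 66
  3·m_1 + 10·m_2 + 2·m_3 = 6(Δ_2 - Δ_1) = -9
Clamped end conditions give two more equations: 2h_0·m_0 + h_0·m_1 = 6(Δ_0 - s'(0)) = -66 and h_2·m_2 + 2h_2·m_3 = 6(s'(6) - Δ_2) = 21.
Hence m_0 = -1069/26, m_1 = 211/13, m_2 = -197/26, m_3 = 235/26.
On [4, 6], s'(t) = b_2 + 2c_2·(t - 4) + 3d_2·(t - 4)² with b_2 = Δ_2 - h_2(2m_2 + m_3)/6 = 20/13, c_2 = m_2/2 = -197/52, d_2 = (m_3 - m_2)/(6h_2) = 18/13. So s'(4) = 20/13.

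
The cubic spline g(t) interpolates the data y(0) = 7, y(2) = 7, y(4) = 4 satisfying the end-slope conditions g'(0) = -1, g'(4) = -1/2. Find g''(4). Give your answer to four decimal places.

Let M_i = g''(x_i). Step sizes h_i = 2, 2; slopes of the chords Δ_i = (y_(i+1) - y_i)/h_i = 0, -3/2.
  2·M_0 + 8·M_1 + 2·M_2 = 6(Δ_1 - Δ_0) = -9
Clamped end conditions give two more equations: 2h_0·M_0 + h_0·M_1 = 6(Δ_0 - g'(0)) = 6 and h_1·M_1 + 2h_1·M_2 = 6(g'(4) - Δ_1) = 6.
Hence M_0 = 11/4, M_1 = -5/2, M_2 = 11/4.

2.7500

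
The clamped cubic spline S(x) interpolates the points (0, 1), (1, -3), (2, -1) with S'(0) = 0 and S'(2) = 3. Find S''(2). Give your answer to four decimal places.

-4.5000

Let M_i = S''(x_i). Step sizes h_i = 1, 1; slopes of the chords Δ_i = (y_(i+1) - y_i)/h_i = -4, 2.
  1·M_0 + 4·M_1 + 1·M_2 = 6(Δ_1 - Δ_0) = 36
Clamped end conditions give two more equations: 2h_0·M_0 + h_0·M_1 = 6(Δ_0 - S'(0)) = -24 and h_1·M_1 + 2h_1·M_2 = 6(S'(2) - Δ_1) = 6.
Solving the tridiagonal system: M_0 = -39/2, M_1 = 15, M_2 = -9/2.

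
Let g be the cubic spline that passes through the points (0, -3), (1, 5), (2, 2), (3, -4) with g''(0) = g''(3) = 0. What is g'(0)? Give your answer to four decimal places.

10.7333

Put σ_i = g'' at the i-th knot. Here h = (1, 1, 1) and Δ = (8, -3, -6), so the interior equations h_(i-1)·σ_(i-1) + 2(h_(i-1)+h_i)·σ_i + h_i·σ_(i+1) = 6(Δ_i − Δ_(i-1)) read
  1·σ_0 + 4·σ_1 + 1·σ_2 = 6(Δ_1 - Δ_0) = -66
  1·σ_1 + 4·σ_2 + 1·σ_3 = 6(Δ_2 - Δ_1) = -18
Natural end conditions: σ_0 = σ_3 = 0.
Solving the tridiagonal system: σ_0 = 0, σ_1 = -82/5, σ_2 = -2/5, σ_3 = 0.
On [0, 1], g'(t) = b_0 + 2c_0·t + 3d_0·t² with b_0 = Δ_0 - h_0(2σ_0 + σ_1)/6 = 161/15, c_0 = σ_0/2 = 0, d_0 = (σ_1 - σ_0)/(6h_0) = -41/15. So g'(0) = 161/15.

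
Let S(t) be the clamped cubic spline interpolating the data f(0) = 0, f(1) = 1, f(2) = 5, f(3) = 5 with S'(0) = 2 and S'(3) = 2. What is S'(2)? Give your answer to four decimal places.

Write M_i for S''(x_i). With h_i = 1, 1, 1 and divided differences Δ_i = 1, 4, 0, the continuity of S' gives the tridiagonal system
  1·M_0 + 4·M_1 + 1·M_2 = 6(Δ_1 - Δ_0) = 18
  1·M_1 + 4·M_2 + 1·M_3 = 6(Δ_2 - Δ_1) = -24
Clamped end conditions give two more equations: 2h_0·M_0 + h_0·M_1 = 6(Δ_0 - S'(0)) = -6 and h_2·M_2 + 2h_2·M_3 = 6(S'(3) - Δ_2) = 12.
Forward elimination and back-substitution give M_0 = -38/5, M_1 = 46/5, M_2 = -56/5, M_3 = 58/5.
On [2, 3], S'(t) = b_2 + 2c_2·(t - 2) + 3d_2·(t - 2)² with b_2 = Δ_2 - h_2(2M_2 + M_3)/6 = 9/5, c_2 = M_2/2 = -28/5, d_2 = (M_3 - M_2)/(6h_2) = 19/5. So S'(2) = 9/5.

1.8000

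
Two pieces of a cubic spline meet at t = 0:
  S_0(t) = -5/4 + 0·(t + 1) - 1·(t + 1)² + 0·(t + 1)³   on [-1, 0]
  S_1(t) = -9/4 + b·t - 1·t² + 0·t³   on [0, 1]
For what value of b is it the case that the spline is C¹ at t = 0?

S_0'(t) = 0 - 2·(t + 1) + 0·(t + 1)², so S_0'(0) = -2. On the right, S_1'(0) = b, so b = -2.

-2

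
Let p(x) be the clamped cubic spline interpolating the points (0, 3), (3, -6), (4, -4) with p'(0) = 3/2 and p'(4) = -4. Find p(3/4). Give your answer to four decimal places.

1.8838

Write σ_i for p''(x_i). With h_i = 3, 1 and divided differences Δ_i = -3, 2, the continuity of p' gives the tridiagonal system
  3·σ_0 + 8·σ_1 + 1·σ_2 = 6(Δ_1 - Δ_0) = 30
Clamped end conditions give two more equations: 2h_0·σ_0 + h_0·σ_1 = 6(Δ_0 - p'(0)) = -27 and h_1·σ_1 + 2h_1·σ_2 = 6(p'(4) - Δ_1) = -36.
Forward elimination and back-substitution give σ_0 = -77/8, σ_1 = 41/4, σ_2 = -185/8.
On [0, 3], p(x) = 3 + 3/2·x - 77/16·x² + 53/48·x³.
With x = 3/4: p(3/4) = 1929/1024.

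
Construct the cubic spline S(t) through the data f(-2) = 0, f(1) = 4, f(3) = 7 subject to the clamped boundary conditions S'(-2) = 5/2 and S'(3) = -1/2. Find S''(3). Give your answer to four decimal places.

-3.7000

Put σ_i = S'' at the i-th knot. Here h = (3, 2) and Δ = (4/3, 3/2), so the interior equations h_(i-1)·σ_(i-1) + 2(h_(i-1)+h_i)·σ_i + h_i·σ_(i+1) = 6(Δ_i − Δ_(i-1)) read
  3·σ_0 + 10·σ_1 + 2·σ_2 = 6(Δ_1 - Δ_0) = 1
Clamped end conditions give two more equations: 2h_0·σ_0 + h_0·σ_1 = 6(Δ_0 - S'(-2)) = -7 and h_1·σ_1 + 2h_1·σ_2 = 6(S'(3) - Δ_1) = -12.
Solving: σ_0 = -28/15, σ_1 = 7/5, σ_2 = -37/10.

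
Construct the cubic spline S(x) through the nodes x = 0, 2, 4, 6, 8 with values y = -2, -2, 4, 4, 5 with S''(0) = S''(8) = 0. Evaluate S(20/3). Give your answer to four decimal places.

Write M_i for S''(x_i). With h_i = 2, 2, 2, 2 and divided differences Δ_i = 0, 3, 0, 1/2, the continuity of S' gives the tridiagonal system
  2·M_0 + 8·M_1 + 2·M_2 = 6(Δ_1 - Δ_0) = 18
  2·M_1 + 8·M_2 + 2·M_3 = 6(Δ_2 - Δ_1) = -18
  2·M_2 + 8·M_3 + 2·M_4 = 6(Δ_3 - Δ_2) = 3
Natural end conditions: M_0 = M_4 = 0.
Hence M_0 = 0, M_1 = 345/112, M_2 = -93/28, M_3 = 135/112, M_4 = 0.
On [6, 8], S(x) = 4 - 17/56·(x - 6) + 135/224·(x - 6)² - 45/448·(x - 6)³.
With (x - 6) = 2/3: S(20/3) = 113/28.

4.0357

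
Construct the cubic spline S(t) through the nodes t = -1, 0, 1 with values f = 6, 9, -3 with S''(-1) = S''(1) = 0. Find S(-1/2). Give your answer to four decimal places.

8.9063

With σ_i denoting the second derivative at x_i, h_i = 1, 1, and Δ_i = (y_(i+1) − y_i)/h_i = 3, -12:
  1·σ_0 + 4·σ_1 + 1·σ_2 = 6(Δ_1 - Δ_0) = -90
Natural end conditions: σ_0 = σ_2 = 0.
Forward elimination and back-substitution give σ_0 = 0, σ_1 = -45/2, σ_2 = 0.
On [-1, 0], S(t) = 6 + 27/4·(t + 1) + 0·(t + 1)² - 15/4·(t + 1)³.
With (t + 1) = 1/2: S(-1/2) = 285/32.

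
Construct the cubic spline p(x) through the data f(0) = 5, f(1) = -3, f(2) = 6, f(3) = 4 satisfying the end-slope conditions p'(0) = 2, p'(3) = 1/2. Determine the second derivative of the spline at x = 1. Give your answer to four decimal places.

47.6000

Write M_i for p''(x_i). With h_i = 1, 1, 1 and divided differences Δ_i = -8, 9, -2, the continuity of p' gives the tridiagonal system
  1·M_0 + 4·M_1 + 1·M_2 = 6(Δ_1 - Δ_0) = 102
  1·M_1 + 4·M_2 + 1·M_3 = 6(Δ_2 - Δ_1) = -66
Clamped end conditions give two more equations: 2h_0·M_0 + h_0·M_1 = 6(Δ_0 - p'(0)) = -60 and h_2·M_2 + 2h_2·M_3 = 6(p'(3) - Δ_2) = 15.
Forward elimination and back-substitution give M_0 = -269/5, M_1 = 238/5, M_2 = -173/5, M_3 = 124/5.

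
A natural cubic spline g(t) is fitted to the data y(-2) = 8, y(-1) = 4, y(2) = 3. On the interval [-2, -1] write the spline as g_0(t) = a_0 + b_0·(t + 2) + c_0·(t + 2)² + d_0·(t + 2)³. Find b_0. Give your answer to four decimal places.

Write σ_i for g''(x_i). With h_i = 1, 3 and divided differences Δ_i = -4, -1/3, the continuity of g' gives the tridiagonal system
  1·σ_0 + 8·σ_1 + 3·σ_2 = 6(Δ_1 - Δ_0) = 22
Natural end conditions: σ_0 = σ_2 = 0.
Solving: σ_0 = 0, σ_1 = 11/4, σ_2 = 0.
On [-2, -1], with g_0(t) = a_0 + b_0·(t + 2) + c_0·(t + 2)² + d_0·(t + 2)³: c_0 = σ_0/2 = 0, d_0 = (σ_1 - σ_0)/(6h_0) = 11/24, b_0 = Δ_0 - h_0(2σ_0 + σ_1)/6 = -107/24.

-4.4583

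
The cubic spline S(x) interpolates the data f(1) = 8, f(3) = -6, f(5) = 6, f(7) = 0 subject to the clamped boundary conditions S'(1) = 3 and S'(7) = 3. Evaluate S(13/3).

2

Let M_i = S''(x_i). Step sizes h_i = 2, 2, 2; slopes of the chords Δ_i = (y_(i+1) - y_i)/h_i = -7, 6, -3.
  2·M_0 + 8·M_1 + 2·M_2 = 6(Δ_1 - Δ_0) = 78
  2·M_1 + 8·M_2 + 2·M_3 = 6(Δ_2 - Δ_1) = -54
Clamped end conditions give two more equations: 2h_0·M_0 + h_0·M_1 = 6(Δ_0 - S'(1)) = -60 and h_2·M_2 + 2h_2·M_3 = 6(S'(7) - Δ_2) = 36.
Hence M_0 = -25, M_1 = 20, M_2 = -16, M_3 = 17.
On [3, 5], S(x) = -6 - 2·(x - 3) + 10·(x - 3)² - 3·(x - 3)³.
With (x - 3) = 4/3: S(13/3) = 2.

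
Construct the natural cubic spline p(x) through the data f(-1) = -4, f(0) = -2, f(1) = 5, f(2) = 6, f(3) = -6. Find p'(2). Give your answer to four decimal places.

-6.0714

Write m_i for p''(x_i). With h_i = 1, 1, 1, 1 and divided differences Δ_i = 2, 7, 1, -12, the continuity of p' gives the tridiagonal system
  1·m_0 + 4·m_1 + 1·m_2 = 6(Δ_1 - Δ_0) = 30
  1·m_1 + 4·m_2 + 1·m_3 = 6(Δ_2 - Δ_1) = -36
  1·m_2 + 4·m_3 + 1·m_4 = 6(Δ_3 - Δ_2) = -78
Natural end conditions: m_0 = m_4 = 0.
Forward elimination and back-substitution give m_0 = 0, m_1 = 129/14, m_2 = -48/7, m_3 = -249/14, m_4 = 0.
On [2, 3], p'(x) = b_3 + 2c_3·(x - 2) + 3d_3·(x - 2)² with b_3 = Δ_3 - h_3(2m_3 + m_4)/6 = -85/14, c_3 = m_3/2 = -249/28, d_3 = (m_4 - m_3)/(6h_3) = 83/28. So p'(2) = -85/14.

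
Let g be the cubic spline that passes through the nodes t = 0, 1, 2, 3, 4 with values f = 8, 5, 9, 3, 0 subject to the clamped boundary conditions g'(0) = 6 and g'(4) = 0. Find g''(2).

-24

Let σ_i = g''(x_i). Step sizes h_i = 1, 1, 1, 1; slopes of the chords Δ_i = (y_(i+1) - y_i)/h_i = -3, 4, -6, -3.
  1·σ_0 + 4·σ_1 + 1·σ_2 = 6(Δ_1 - Δ_0) = 42
  1·σ_1 + 4·σ_2 + 1·σ_3 = 6(Δ_2 - Δ_1) = -60
  1·σ_2 + 4·σ_3 + 1·σ_4 = 6(Δ_3 - Δ_2) = 18
Clamped end conditions give two more equations: 2h_0·σ_0 + h_0·σ_1 = 6(Δ_0 - g'(0)) = -54 and h_3·σ_3 + 2h_3·σ_4 = 6(g'(4) - Δ_3) = 18.
Forward elimination and back-substitution give σ_0 = -282/7, σ_1 = 186/7, σ_2 = -24, σ_3 = 66/7, σ_4 = 30/7.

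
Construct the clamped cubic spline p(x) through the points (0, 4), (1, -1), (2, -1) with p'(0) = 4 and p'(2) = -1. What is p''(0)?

Put M_i = p'' at the i-th knot. Here h = (1, 1) and Δ = (-5, 0), so the interior equations h_(i-1)·M_(i-1) + 2(h_(i-1)+h_i)·M_i + h_i·M_(i+1) = 6(Δ_i − Δ_(i-1)) read
  1·M_0 + 4·M_1 + 1·M_2 = 6(Δ_1 - Δ_0) = 30
Clamped end conditions give two more equations: 2h_0·M_0 + h_0·M_1 = 6(Δ_0 - p'(0)) = -54 and h_1·M_1 + 2h_1·M_2 = 6(p'(2) - Δ_1) = -6.
Forward elimination and back-substitution give M_0 = -37, M_1 = 20, M_2 = -13.

-37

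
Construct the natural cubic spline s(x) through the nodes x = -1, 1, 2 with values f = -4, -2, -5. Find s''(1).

-4

With m_i denoting the second derivative at x_i, h_i = 2, 1, and Δ_i = (y_(i+1) − y_i)/h_i = 1, -3:
  2·m_0 + 6·m_1 + 1·m_2 = 6(Δ_1 - Δ_0) = -24
Natural end conditions: m_0 = m_2 = 0.
Solving: m_0 = 0, m_1 = -4, m_2 = 0.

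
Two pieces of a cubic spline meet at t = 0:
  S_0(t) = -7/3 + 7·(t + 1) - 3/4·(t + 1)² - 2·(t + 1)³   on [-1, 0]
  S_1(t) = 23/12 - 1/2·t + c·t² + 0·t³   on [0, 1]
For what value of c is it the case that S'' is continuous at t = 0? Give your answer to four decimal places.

S_0''(t) = -3/2 - 12·(t + 1), so S_0''(0) = -27/2. On the right, S_1''(0) = 2c, so c = -27/4.

-6.7500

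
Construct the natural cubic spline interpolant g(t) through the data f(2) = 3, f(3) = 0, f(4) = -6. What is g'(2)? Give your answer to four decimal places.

-2.2500

Put M_i = g'' at the i-th knot. Here h = (1, 1) and Δ = (-3, -6), so the interior equations h_(i-1)·M_(i-1) + 2(h_(i-1)+h_i)·M_i + h_i·M_(i+1) = 6(Δ_i − Δ_(i-1)) read
  1·M_0 + 4·M_1 + 1·M_2 = 6(Δ_1 - Δ_0) = -18
Natural end conditions: M_0 = M_2 = 0.
Solving the tridiagonal system: M_0 = 0, M_1 = -9/2, M_2 = 0.
On [2, 3], g'(t) = b_0 + 2c_0·(t - 2) + 3d_0·(t - 2)² with b_0 = Δ_0 - h_0(2M_0 + M_1)/6 = -9/4, c_0 = M_0/2 = 0, d_0 = (M_1 - M_0)/(6h_0) = -3/4. So g'(2) = -9/4.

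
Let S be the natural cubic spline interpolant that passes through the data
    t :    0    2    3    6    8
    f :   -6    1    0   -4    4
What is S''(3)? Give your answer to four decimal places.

-1.0240

With m_i denoting the second derivative at x_i, h_i = 2, 1, 3, 2, and Δ_i = (y_(i+1) − y_i)/h_i = 7/2, -1, -4/3, 4:
  2·m_0 + 6·m_1 + 1·m_2 = 6(Δ_1 - Δ_0) = -27
  1·m_1 + 8·m_2 + 3·m_3 = 6(Δ_2 - Δ_1) = -2
  3·m_2 + 10·m_3 + 2·m_4 = 6(Δ_3 - Δ_2) = 32
Natural end conditions: m_0 = m_4 = 0.
Hence m_0 = 0, m_1 = -1801/416, m_2 = -213/208, m_3 = 1459/416, m_4 = 0.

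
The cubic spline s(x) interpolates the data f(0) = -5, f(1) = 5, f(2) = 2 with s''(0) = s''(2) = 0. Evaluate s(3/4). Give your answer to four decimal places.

3.5664

Put M_i = s'' at the i-th knot. Here h = (1, 1) and Δ = (10, -3), so the interior equations h_(i-1)·M_(i-1) + 2(h_(i-1)+h_i)·M_i + h_i·M_(i+1) = 6(Δ_i − Δ_(i-1)) read
  1·M_0 + 4·M_1 + 1·M_2 = 6(Δ_1 - Δ_0) = -78
Natural end conditions: M_0 = M_2 = 0.
Forward elimination and back-substitution give M_0 = 0, M_1 = -39/2, M_2 = 0.
On [0, 1], s(x) = -5 + 53/4·x + 0·x² - 13/4·x³.
With x = 3/4: s(3/4) = 913/256.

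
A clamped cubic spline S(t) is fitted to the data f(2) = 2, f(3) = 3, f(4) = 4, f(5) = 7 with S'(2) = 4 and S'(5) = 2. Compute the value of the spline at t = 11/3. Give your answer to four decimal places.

Let M_i = S''(x_i). Step sizes h_i = 1, 1, 1; slopes of the chords Δ_i = (y_(i+1) - y_i)/h_i = 1, 1, 3.
  1·M_0 + 4·M_1 + 1·M_2 = 6(Δ_1 - Δ_0) = 0
  1·M_1 + 4·M_2 + 1·M_3 = 6(Δ_2 - Δ_1) = 12
Clamped end conditions give two more equations: 2h_0·M_0 + h_0·M_1 = 6(Δ_0 - S'(2)) = -18 and h_2·M_2 + 2h_2·M_3 = 6(S'(5) - Δ_2) = -6.
Solving the tridiagonal system: M_0 = -146/15, M_1 = 22/15, M_2 = 58/15, M_3 = -74/15.
On [3, 4], S(t) = 3 - 2/15·(t - 3) + 11/15·(t - 3)² + 2/5·(t - 3)³.
With (t - 3) = 2/3: S(11/3) = 151/45.

3.3556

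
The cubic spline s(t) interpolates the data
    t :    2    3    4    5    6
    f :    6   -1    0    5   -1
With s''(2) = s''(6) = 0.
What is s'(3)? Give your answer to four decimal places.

-3.6786

Write σ_i for s''(x_i). With h_i = 1, 1, 1, 1 and divided differences Δ_i = -7, 1, 5, -6, the continuity of s' gives the tridiagonal system
  1·σ_0 + 4·σ_1 + 1·σ_2 = 6(Δ_1 - Δ_0) = 48
  1·σ_1 + 4·σ_2 + 1·σ_3 = 6(Δ_2 - Δ_1) = 24
  1·σ_2 + 4·σ_3 + 1·σ_4 = 6(Δ_3 - Δ_2) = -66
Natural end conditions: σ_0 = σ_4 = 0.
Solving the tridiagonal system: σ_0 = 0, σ_1 = 279/28, σ_2 = 57/7, σ_3 = -519/28, σ_4 = 0.
On [3, 4], s'(t) = b_1 + 2c_1·(t - 3) + 3d_1·(t - 3)² with b_1 = Δ_1 - h_1(2σ_1 + σ_2)/6 = -103/28, c_1 = σ_1/2 = 279/56, d_1 = (σ_2 - σ_1)/(6h_1) = -17/56. So s'(3) = -103/28.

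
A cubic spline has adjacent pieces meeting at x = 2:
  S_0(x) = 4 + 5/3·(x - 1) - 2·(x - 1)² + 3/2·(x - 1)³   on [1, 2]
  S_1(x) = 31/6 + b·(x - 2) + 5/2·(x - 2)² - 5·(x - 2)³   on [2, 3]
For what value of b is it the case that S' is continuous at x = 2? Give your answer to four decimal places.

S_0'(x) = 5/3 - 4·(x - 1) + 9/2·(x - 1)², so S_0'(2) = 13/6. On the right, S_1'(2) = b, so b = 13/6.

2.1667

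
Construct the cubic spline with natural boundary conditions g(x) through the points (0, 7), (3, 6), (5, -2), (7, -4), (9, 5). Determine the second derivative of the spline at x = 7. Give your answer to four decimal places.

3.6268

Write M_i for g''(x_i). With h_i = 3, 2, 2, 2 and divided differences Δ_i = -1/3, -4, -1, 9/2, the continuity of g' gives the tridiagonal system
  3·M_0 + 10·M_1 + 2·M_2 = 6(Δ_1 - Δ_0) = -22
  2·M_1 + 8·M_2 + 2·M_3 = 6(Δ_2 - Δ_1) = 18
  2·M_2 + 8·M_3 + 2·M_4 = 6(Δ_3 - Δ_2) = 33
Natural end conditions: M_0 = M_4 = 0.
Forward elimination and back-substitution give M_0 = 0, M_1 = -369/142, M_2 = 283/142, M_3 = 515/142, M_4 = 0.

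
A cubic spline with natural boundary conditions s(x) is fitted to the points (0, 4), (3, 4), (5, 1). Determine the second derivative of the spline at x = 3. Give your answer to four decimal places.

Let M_i = s''(x_i). Step sizes h_i = 3, 2; slopes of the chords Δ_i = (y_(i+1) - y_i)/h_i = 0, -3/2.
  3·M_0 + 10·M_1 + 2·M_2 = 6(Δ_1 - Δ_0) = -9
Natural end conditions: M_0 = M_2 = 0.
Forward elimination and back-substitution give M_0 = 0, M_1 = -9/10, M_2 = 0.

-0.9000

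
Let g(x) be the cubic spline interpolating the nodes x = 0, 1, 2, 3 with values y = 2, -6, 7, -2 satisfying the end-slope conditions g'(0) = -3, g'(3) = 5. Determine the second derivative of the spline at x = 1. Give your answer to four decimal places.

59.3333

With M_i denoting the second derivative at x_i, h_i = 1, 1, 1, and Δ_i = (y_(i+1) − y_i)/h_i = -8, 13, -9:
  1·M_0 + 4·M_1 + 1·M_2 = 6(Δ_1 - Δ_0) = 126
  1·M_1 + 4·M_2 + 1·M_3 = 6(Δ_2 - Δ_1) = -132
Clamped end conditions give two more equations: 2h_0·M_0 + h_0·M_1 = 6(Δ_0 - g'(0)) = -30 and h_2·M_2 + 2h_2·M_3 = 6(g'(3) - Δ_2) = 84.
Solving the tridiagonal system: M_0 = -134/3, M_1 = 178/3, M_2 = -200/3, M_3 = 226/3.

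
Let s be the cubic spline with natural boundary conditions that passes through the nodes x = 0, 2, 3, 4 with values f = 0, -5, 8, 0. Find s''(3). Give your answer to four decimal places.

-36.9130

Write M_i for s''(x_i). With h_i = 2, 1, 1 and divided differences Δ_i = -5/2, 13, -8, the continuity of s' gives the tridiagonal system
  2·M_0 + 6·M_1 + 1·M_2 = 6(Δ_1 - Δ_0) = 93
  1·M_1 + 4·M_2 + 1·M_3 = 6(Δ_2 - Δ_1) = -126
Natural end conditions: M_0 = M_3 = 0.
Hence M_0 = 0, M_1 = 498/23, M_2 = -849/23, M_3 = 0.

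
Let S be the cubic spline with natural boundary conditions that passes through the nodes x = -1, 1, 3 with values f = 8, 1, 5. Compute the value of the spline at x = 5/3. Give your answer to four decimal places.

1.3148

With σ_i denoting the second derivative at x_i, h_i = 2, 2, and Δ_i = (y_(i+1) − y_i)/h_i = -7/2, 2:
  2·σ_0 + 8·σ_1 + 2·σ_2 = 6(Δ_1 - Δ_0) = 33
Natural end conditions: σ_0 = σ_2 = 0.
Forward elimination and back-substitution give σ_0 = 0, σ_1 = 33/8, σ_2 = 0.
On [1, 3], S(x) = 1 - 3/4·(x - 1) + 33/16·(x - 1)² - 11/32·(x - 1)³.
With (x - 1) = 2/3: S(5/3) = 71/54.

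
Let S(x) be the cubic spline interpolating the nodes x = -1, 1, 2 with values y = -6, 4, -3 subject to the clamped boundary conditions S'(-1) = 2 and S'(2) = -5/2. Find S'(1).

Write M_i for S''(x_i). With h_i = 2, 1 and divided differences Δ_i = 5, -7, the continuity of S' gives the tridiagonal system
  2·M_0 + 6·M_1 + 1·M_2 = 6(Δ_1 - Δ_0) = -72
Clamped end conditions give two more equations: 2h_0·M_0 + h_0·M_1 = 6(Δ_0 - S'(-1)) = 18 and h_1·M_1 + 2h_1·M_2 = 6(S'(2) - Δ_1) = 27.
Hence M_0 = 15, M_1 = -21, M_2 = 24.
On [1, 2], S'(x) = b_1 + 2c_1·(x - 1) + 3d_1·(x - 1)² with b_1 = Δ_1 - h_1(2M_1 + M_2)/6 = -4, c_1 = M_1/2 = -21/2, d_1 = (M_2 - M_1)/(6h_1) = 15/2. So S'(1) = -4.

-4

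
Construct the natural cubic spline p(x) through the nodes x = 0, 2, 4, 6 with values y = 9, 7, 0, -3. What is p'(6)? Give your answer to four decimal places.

Put m_i = p'' at the i-th knot. Here h = (2, 2, 2) and Δ = (-1, -7/2, -3/2), so the interior equations h_(i-1)·m_(i-1) + 2(h_(i-1)+h_i)·m_i + h_i·m_(i+1) = 6(Δ_i − Δ_(i-1)) read
  2·m_0 + 8·m_1 + 2·m_2 = 6(Δ_1 - Δ_0) = -15
  2·m_1 + 8·m_2 + 2·m_3 = 6(Δ_2 - Δ_1) = 12
Natural end conditions: m_0 = m_3 = 0.
Solving: m_0 = 0, m_1 = -12/5, m_2 = 21/10, m_3 = 0.
On [4, 6], p'(x) = b_2 + 2c_2·(x - 4) + 3d_2·(x - 4)² with b_2 = Δ_2 - h_2(2m_2 + m_3)/6 = -29/10, c_2 = m_2/2 = 21/20, d_2 = (m_3 - m_2)/(6h_2) = -7/40. So p'(6) = -4/5.

-0.8000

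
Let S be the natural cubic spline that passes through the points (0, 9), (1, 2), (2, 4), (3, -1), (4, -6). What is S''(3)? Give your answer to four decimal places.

3.9643

Put m_i = S'' at the i-th knot. Here h = (1, 1, 1, 1) and Δ = (-7, 2, -5, -5), so the interior equations h_(i-1)·m_(i-1) + 2(h_(i-1)+h_i)·m_i + h_i·m_(i+1) = 6(Δ_i − Δ_(i-1)) read
  1·m_0 + 4·m_1 + 1·m_2 = 6(Δ_1 - Δ_0) = 54
  1·m_1 + 4·m_2 + 1·m_3 = 6(Δ_2 - Δ_1) = -42
  1·m_2 + 4·m_3 + 1·m_4 = 6(Δ_3 - Δ_2) = 0
Natural end conditions: m_0 = m_4 = 0.
Solving: m_0 = 0, m_1 = 489/28, m_2 = -111/7, m_3 = 111/28, m_4 = 0.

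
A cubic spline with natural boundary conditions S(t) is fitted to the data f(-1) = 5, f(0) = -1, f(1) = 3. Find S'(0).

-1

Write m_i for S''(x_i). With h_i = 1, 1 and divided differences Δ_i = -6, 4, the continuity of S' gives the tridiagonal system
  1·m_0 + 4·m_1 + 1·m_2 = 6(Δ_1 - Δ_0) = 60
Natural end conditions: m_0 = m_2 = 0.
Hence m_0 = 0, m_1 = 15, m_2 = 0.
On [0, 1], S'(t) = b_1 + 2c_1·t + 3d_1·t² with b_1 = Δ_1 - h_1(2m_1 + m_2)/6 = -1, c_1 = m_1/2 = 15/2, d_1 = (m_2 - m_1)/(6h_1) = -5/2. So S'(0) = -1.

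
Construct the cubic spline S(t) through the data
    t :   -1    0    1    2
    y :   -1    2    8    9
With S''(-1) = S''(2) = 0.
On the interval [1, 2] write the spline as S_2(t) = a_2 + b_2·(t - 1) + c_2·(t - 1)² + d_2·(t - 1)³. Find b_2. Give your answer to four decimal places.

With σ_i denoting the second derivative at x_i, h_i = 1, 1, 1, and Δ_i = (y_(i+1) − y_i)/h_i = 3, 6, 1:
  1·σ_0 + 4·σ_1 + 1·σ_2 = 6(Δ_1 - Δ_0) = 18
  1·σ_1 + 4·σ_2 + 1·σ_3 = 6(Δ_2 - Δ_1) = -30
Natural end conditions: σ_0 = σ_3 = 0.
Solving the tridiagonal system: σ_0 = 0, σ_1 = 34/5, σ_2 = -46/5, σ_3 = 0.
On [1, 2], with S_2(t) = a_2 + b_2·(t - 1) + c_2·(t - 1)² + d_2·(t - 1)³: c_2 = σ_2/2 = -23/5, d_2 = (σ_3 - σ_2)/(6h_2) = 23/15, b_2 = Δ_2 - h_2(2σ_2 + σ_3)/6 = 61/15.

4.0667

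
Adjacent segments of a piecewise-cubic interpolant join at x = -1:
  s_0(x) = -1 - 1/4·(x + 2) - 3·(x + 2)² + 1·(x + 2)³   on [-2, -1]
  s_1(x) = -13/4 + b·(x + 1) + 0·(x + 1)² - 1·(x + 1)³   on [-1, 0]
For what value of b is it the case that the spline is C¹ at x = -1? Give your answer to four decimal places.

-3.2500

s_0'(x) = -1/4 - 6·(x + 2) + 3·(x + 2)², so s_0'(-1) = -13/4. On the right, s_1'(-1) = b, so b = -13/4.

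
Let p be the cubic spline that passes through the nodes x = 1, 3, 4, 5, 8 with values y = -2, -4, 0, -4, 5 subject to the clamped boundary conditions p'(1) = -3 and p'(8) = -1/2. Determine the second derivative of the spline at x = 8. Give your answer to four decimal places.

Write σ_i for p''(x_i). With h_i = 2, 1, 1, 3 and divided differences Δ_i = -1, 4, -4, 3, the continuity of p' gives the tridiagonal system
  2·σ_0 + 6·σ_1 + 1·σ_2 = 6(Δ_1 - Δ_0) = 30
  1·σ_1 + 4·σ_2 + 1·σ_3 = 6(Δ_2 - Δ_1) = -48
  1·σ_2 + 8·σ_3 + 3·σ_4 = 6(Δ_3 - Δ_2) = 42
Clamped end conditions give two more equations: 2h_0·σ_0 + h_0·σ_1 = 6(Δ_0 - p'(1)) = 12 and h_3·σ_3 + 2h_3·σ_4 = 6(p'(8) - Δ_3) = -21.
Solving the tridiagonal system: σ_0 = -169/158, σ_1 = 643/79, σ_2 = -1319/79, σ_3 = 841/79, σ_4 = -697/79.

-8.8228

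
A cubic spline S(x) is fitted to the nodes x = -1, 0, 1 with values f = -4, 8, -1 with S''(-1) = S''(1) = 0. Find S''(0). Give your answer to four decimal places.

Write σ_i for S''(x_i). With h_i = 1, 1 and divided differences Δ_i = 12, -9, the continuity of S' gives the tridiagonal system
  1·σ_0 + 4·σ_1 + 1·σ_2 = 6(Δ_1 - Δ_0) = -126
Natural end conditions: σ_0 = σ_2 = 0.
Forward elimination and back-substitution give σ_0 = 0, σ_1 = -63/2, σ_2 = 0.

-31.5000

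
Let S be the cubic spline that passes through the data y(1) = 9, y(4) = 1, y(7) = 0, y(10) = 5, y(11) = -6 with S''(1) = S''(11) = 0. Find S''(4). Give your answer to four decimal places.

With m_i denoting the second derivative at x_i, h_i = 3, 3, 3, 1, and Δ_i = (y_(i+1) − y_i)/h_i = -8/3, -1/3, 5/3, -11:
  3·m_0 + 12·m_1 + 3·m_2 = 6(Δ_1 - Δ_0) = 14
  3·m_1 + 12·m_2 + 3·m_3 = 6(Δ_2 - Δ_1) = 12
  3·m_2 + 8·m_3 + 1·m_4 = 6(Δ_3 - Δ_2) = -76
Natural end conditions: m_0 = m_4 = 0.
Solving the tridiagonal system: m_0 = 0, m_1 = 41/162, m_2 = 296/81, m_3 = -587/54, m_4 = 0.

0.2531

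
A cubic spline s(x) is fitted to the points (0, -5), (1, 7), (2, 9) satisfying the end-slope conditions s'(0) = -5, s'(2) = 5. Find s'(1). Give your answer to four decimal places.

Write M_i for s''(x_i). With h_i = 1, 1 and divided differences Δ_i = 12, 2, the continuity of s' gives the tridiagonal system
  1·M_0 + 4·M_1 + 1·M_2 = 6(Δ_1 - Δ_0) = -60
Clamped end conditions give two more equations: 2h_0·M_0 + h_0·M_1 = 6(Δ_0 - s'(0)) = 102 and h_1·M_1 + 2h_1·M_2 = 6(s'(2) - Δ_1) = 18.
Solving the tridiagonal system: M_0 = 71, M_1 = -40, M_2 = 29.
On [1, 2], s'(x) = b_1 + 2c_1·(x - 1) + 3d_1·(x - 1)² with b_1 = Δ_1 - h_1(2M_1 + M_2)/6 = 21/2, c_1 = M_1/2 = -20, d_1 = (M_2 - M_1)/(6h_1) = 23/2. So s'(1) = 21/2.

10.5000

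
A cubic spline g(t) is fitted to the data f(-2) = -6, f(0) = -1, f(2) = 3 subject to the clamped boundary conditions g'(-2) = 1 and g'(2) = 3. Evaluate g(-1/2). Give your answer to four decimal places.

-2.3555

Write σ_i for g''(x_i). With h_i = 2, 2 and divided differences Δ_i = 5/2, 2, the continuity of g' gives the tridiagonal system
  2·σ_0 + 8·σ_1 + 2·σ_2 = 6(Δ_1 - Δ_0) = -3
Clamped end conditions give two more equations: 2h_0·σ_0 + h_0·σ_1 = 6(Δ_0 - g'(-2)) = 9 and h_1·σ_1 + 2h_1·σ_2 = 6(g'(2) - Δ_1) = 6.
Hence σ_0 = 25/8, σ_1 = -7/4, σ_2 = 19/8.
On [-2, 0], g(t) = -6 + 1·(t + 2) + 25/16·(t + 2)² - 13/32·(t + 2)³.
With (t + 2) = 3/2: g(-1/2) = -603/256.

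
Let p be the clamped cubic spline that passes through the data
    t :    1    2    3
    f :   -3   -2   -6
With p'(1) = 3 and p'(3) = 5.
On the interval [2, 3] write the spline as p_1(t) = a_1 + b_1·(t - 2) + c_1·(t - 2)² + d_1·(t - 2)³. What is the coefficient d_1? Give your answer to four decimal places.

Let m_i = p''(x_i). Step sizes h_i = 1, 1; slopes of the chords Δ_i = (y_(i+1) - y_i)/h_i = 1, -4.
  1·m_0 + 4·m_1 + 1·m_2 = 6(Δ_1 - Δ_0) = -30
Clamped end conditions give two more equations: 2h_0·m_0 + h_0·m_1 = 6(Δ_0 - p'(1)) = -12 and h_1·m_1 + 2h_1·m_2 = 6(p'(3) - Δ_1) = 54.
Solving: m_0 = 5/2, m_1 = -17, m_2 = 71/2.
On [2, 3], with p_1(t) = a_1 + b_1·(t - 2) + c_1·(t - 2)² + d_1·(t - 2)³: c_1 = m_1/2 = -17/2, d_1 = (m_2 - m_1)/(6h_1) = 35/4, b_1 = Δ_1 - h_1(2m_1 + m_2)/6 = -17/4.

8.7500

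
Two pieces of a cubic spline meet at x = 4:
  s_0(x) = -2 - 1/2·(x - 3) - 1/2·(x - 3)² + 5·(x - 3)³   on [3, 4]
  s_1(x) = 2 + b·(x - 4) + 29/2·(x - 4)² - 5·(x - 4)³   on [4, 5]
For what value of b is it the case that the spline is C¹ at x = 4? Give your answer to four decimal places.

13.5000

s_0'(x) = -1/2 - 1·(x - 3) + 15·(x - 3)², so s_0'(4) = 27/2. On the right, s_1'(4) = b, so b = 27/2.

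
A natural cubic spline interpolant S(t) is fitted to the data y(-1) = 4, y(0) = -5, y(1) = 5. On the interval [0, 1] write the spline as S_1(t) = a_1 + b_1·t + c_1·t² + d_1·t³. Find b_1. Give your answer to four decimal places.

With M_i denoting the second derivative at x_i, h_i = 1, 1, and Δ_i = (y_(i+1) − y_i)/h_i = -9, 10:
  1·M_0 + 4·M_1 + 1·M_2 = 6(Δ_1 - Δ_0) = 114
Natural end conditions: M_0 = M_2 = 0.
Forward elimination and back-substitution give M_0 = 0, M_1 = 57/2, M_2 = 0.
On [0, 1], with S_1(t) = a_1 + b_1·t + c_1·t² + d_1·t³: c_1 = M_1/2 = 57/4, d_1 = (M_2 - M_1)/(6h_1) = -19/4, b_1 = Δ_1 - h_1(2M_1 + M_2)/6 = 1/2.

0.5000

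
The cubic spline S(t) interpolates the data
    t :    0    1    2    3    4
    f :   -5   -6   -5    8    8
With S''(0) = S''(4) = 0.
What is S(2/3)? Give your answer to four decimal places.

Write M_i for S''(x_i). With h_i = 1, 1, 1, 1 and divided differences Δ_i = -1, 1, 13, 0, the continuity of S' gives the tridiagonal system
  1·M_0 + 4·M_1 + 1·M_2 = 6(Δ_1 - Δ_0) = 12
  1·M_1 + 4·M_2 + 1·M_3 = 6(Δ_2 - Δ_1) = 72
  1·M_2 + 4·M_3 + 1·M_4 = 6(Δ_3 - Δ_2) = -78
Natural end conditions: M_0 = M_4 = 0.
Hence M_0 = 0, M_1 = -93/28, M_2 = 177/7, M_3 = -723/28, M_4 = 0.
On [0, 1], S(t) = -5 - 25/56·t + 0·t² - 31/56·t³.
With t = 2/3: S(2/3) = -4129/756.

-5.4616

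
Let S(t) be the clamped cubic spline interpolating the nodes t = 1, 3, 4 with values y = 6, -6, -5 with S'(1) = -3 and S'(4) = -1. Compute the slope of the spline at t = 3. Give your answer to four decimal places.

-1.1667

With m_i denoting the second derivative at x_i, h_i = 2, 1, and Δ_i = (y_(i+1) − y_i)/h_i = -6, 1:
  2·m_0 + 6·m_1 + 1·m_2 = 6(Δ_1 - Δ_0) = 42
Clamped end conditions give two more equations: 2h_0·m_0 + h_0·m_1 = 6(Δ_0 - S'(1)) = -18 and h_1·m_1 + 2h_1·m_2 = 6(S'(4) - Δ_1) = -12.
Solving: m_0 = -65/6, m_1 = 38/3, m_2 = -37/3.
On [3, 4], S'(t) = b_1 + 2c_1·(t - 3) + 3d_1·(t - 3)² with b_1 = Δ_1 - h_1(2m_1 + m_2)/6 = -7/6, c_1 = m_1/2 = 19/3, d_1 = (m_2 - m_1)/(6h_1) = -25/6. So S'(3) = -7/6.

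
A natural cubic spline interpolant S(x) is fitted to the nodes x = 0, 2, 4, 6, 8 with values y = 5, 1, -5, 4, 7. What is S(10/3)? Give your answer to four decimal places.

-4.2910

With m_i denoting the second derivative at x_i, h_i = 2, 2, 2, 2, and Δ_i = (y_(i+1) − y_i)/h_i = -2, -3, 9/2, 3/2:
  2·m_0 + 8·m_1 + 2·m_2 = 6(Δ_1 - Δ_0) = -6
  2·m_1 + 8·m_2 + 2·m_3 = 6(Δ_2 - Δ_1) = 45
  2·m_2 + 8·m_3 + 2·m_4 = 6(Δ_3 - Δ_2) = -18
Natural end conditions: m_0 = m_4 = 0.
Solving: m_0 = 0, m_1 = -18/7, m_2 = 51/7, m_3 = -57/14, m_4 = 0.
On [2, 4], S(x) = 1 - 26/7·(x - 2) - 9/7·(x - 2)² + 23/28·(x - 2)³.
With (x - 2) = 4/3: S(10/3) = -811/189.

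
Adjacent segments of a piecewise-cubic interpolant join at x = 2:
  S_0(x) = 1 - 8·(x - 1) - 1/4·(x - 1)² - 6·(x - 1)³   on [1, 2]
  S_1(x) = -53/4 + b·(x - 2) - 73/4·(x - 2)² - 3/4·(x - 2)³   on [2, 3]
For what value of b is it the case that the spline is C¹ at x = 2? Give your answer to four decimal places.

S_0'(x) = -8 - 1/2·(x - 1) - 18·(x - 1)², so S_0'(2) = -53/2. On the right, S_1'(2) = b, so b = -53/2.

-26.5000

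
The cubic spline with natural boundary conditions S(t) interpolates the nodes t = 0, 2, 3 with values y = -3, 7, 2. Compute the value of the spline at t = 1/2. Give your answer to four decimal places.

Write M_i for S''(x_i). With h_i = 2, 1 and divided differences Δ_i = 5, -5, the continuity of S' gives the tridiagonal system
  2·M_0 + 6·M_1 + 1·M_2 = 6(Δ_1 - Δ_0) = -60
Natural end conditions: M_0 = M_2 = 0.
Solving: M_0 = 0, M_1 = -10, M_2 = 0.
On [0, 2], S(t) = -3 + 25/3·t + 0·t² - 5/6·t³.
With t = 1/2: S(1/2) = 17/16.

1.0625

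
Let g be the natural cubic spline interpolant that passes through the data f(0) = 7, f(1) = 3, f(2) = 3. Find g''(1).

With m_i denoting the second derivative at x_i, h_i = 1, 1, and Δ_i = (y_(i+1) − y_i)/h_i = -4, 0:
  1·m_0 + 4·m_1 + 1·m_2 = 6(Δ_1 - Δ_0) = 24
Natural end conditions: m_0 = m_2 = 0.
Solving: m_0 = 0, m_1 = 6, m_2 = 0.

6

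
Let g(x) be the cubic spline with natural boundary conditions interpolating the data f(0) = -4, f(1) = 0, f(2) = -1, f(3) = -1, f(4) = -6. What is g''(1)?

Let M_i = g''(x_i). Step sizes h_i = 1, 1, 1, 1; slopes of the chords Δ_i = (y_(i+1) - y_i)/h_i = 4, -1, 0, -5.
  1·M_0 + 4·M_1 + 1·M_2 = 6(Δ_1 - Δ_0) = -30
  1·M_1 + 4·M_2 + 1·M_3 = 6(Δ_2 - Δ_1) = 6
  1·M_2 + 4·M_3 + 1·M_4 = 6(Δ_3 - Δ_2) = -30
Natural end conditions: M_0 = M_4 = 0.
Solving the tridiagonal system: M_0 = 0, M_1 = -9, M_2 = 6, M_3 = -9, M_4 = 0.

-9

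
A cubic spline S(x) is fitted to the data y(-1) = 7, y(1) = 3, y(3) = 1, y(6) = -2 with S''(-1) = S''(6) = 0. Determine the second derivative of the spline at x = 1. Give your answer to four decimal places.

0.7895

Write M_i for S''(x_i). With h_i = 2, 2, 3 and divided differences Δ_i = -2, -1, -1, the continuity of S' gives the tridiagonal system
  2·M_0 + 8·M_1 + 2·M_2 = 6(Δ_1 - Δ_0) = 6
  2·M_1 + 10·M_2 + 3·M_3 = 6(Δ_2 - Δ_1) = 0
Natural end conditions: M_0 = M_3 = 0.
Forward elimination and back-substitution give M_0 = 0, M_1 = 15/19, M_2 = -3/19, M_3 = 0.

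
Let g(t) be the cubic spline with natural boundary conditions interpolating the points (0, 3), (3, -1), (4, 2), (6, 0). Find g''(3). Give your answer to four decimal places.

Let σ_i = g''(x_i). Step sizes h_i = 3, 1, 2; slopes of the chords Δ_i = (y_(i+1) - y_i)/h_i = -4/3, 3, -1.
  3·σ_0 + 8·σ_1 + 1·σ_2 = 6(Δ_1 - Δ_0) = 26
  1·σ_1 + 6·σ_2 + 2·σ_3 = 6(Δ_2 - Δ_1) = -24
Natural end conditions: σ_0 = σ_3 = 0.
Forward elimination and back-substitution give σ_0 = 0, σ_1 = 180/47, σ_2 = -218/47, σ_3 = 0.

3.8298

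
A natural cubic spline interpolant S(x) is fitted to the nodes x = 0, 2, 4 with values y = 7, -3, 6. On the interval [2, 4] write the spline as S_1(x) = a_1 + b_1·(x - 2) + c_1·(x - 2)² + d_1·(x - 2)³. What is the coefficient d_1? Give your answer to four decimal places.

Put M_i = S'' at the i-th knot. Here h = (2, 2) and Δ = (-5, 9/2), so the interior equations h_(i-1)·M_(i-1) + 2(h_(i-1)+h_i)·M_i + h_i·M_(i+1) = 6(Δ_i − Δ_(i-1)) read
  2·M_0 + 8·M_1 + 2·M_2 = 6(Δ_1 - Δ_0) = 57
Natural end conditions: M_0 = M_2 = 0.
Hence M_0 = 0, M_1 = 57/8, M_2 = 0.
On [2, 4], with S_1(x) = a_1 + b_1·(x - 2) + c_1·(x - 2)² + d_1·(x - 2)³: c_1 = M_1/2 = 57/16, d_1 = (M_2 - M_1)/(6h_1) = -19/32, b_1 = Δ_1 - h_1(2M_1 + M_2)/6 = -1/4.

-0.5938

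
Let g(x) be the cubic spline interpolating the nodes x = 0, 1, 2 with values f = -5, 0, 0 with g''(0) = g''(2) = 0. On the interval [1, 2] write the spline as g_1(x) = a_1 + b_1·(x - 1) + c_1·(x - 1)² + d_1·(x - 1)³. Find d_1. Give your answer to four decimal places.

With m_i denoting the second derivative at x_i, h_i = 1, 1, and Δ_i = (y_(i+1) − y_i)/h_i = 5, 0:
  1·m_0 + 4·m_1 + 1·m_2 = 6(Δ_1 - Δ_0) = -30
Natural end conditions: m_0 = m_2 = 0.
Solving: m_0 = 0, m_1 = -15/2, m_2 = 0.
On [1, 2], with g_1(x) = a_1 + b_1·(x - 1) + c_1·(x - 1)² + d_1·(x - 1)³: c_1 = m_1/2 = -15/4, d_1 = (m_2 - m_1)/(6h_1) = 5/4, b_1 = Δ_1 - h_1(2m_1 + m_2)/6 = 5/2.

1.2500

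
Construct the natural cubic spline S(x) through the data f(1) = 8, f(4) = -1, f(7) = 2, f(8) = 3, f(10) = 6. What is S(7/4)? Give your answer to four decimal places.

Put M_i = S'' at the i-th knot. Here h = (3, 3, 1, 2) and Δ = (-3, 1, 1, 3/2), so the interior equations h_(i-1)·M_(i-1) + 2(h_(i-1)+h_i)·M_i + h_i·M_(i+1) = 6(Δ_i − Δ_(i-1)) read
  3·M_0 + 12·M_1 + 3·M_2 = 6(Δ_1 - Δ_0) = 24
  3·M_1 + 8·M_2 + 1·M_3 = 6(Δ_2 - Δ_1) = 0
  1·M_2 + 6·M_3 + 2·M_4 = 6(Δ_3 - Δ_2) = 3
Natural end conditions: M_0 = M_4 = 0.
Solving: M_0 = 0, M_1 = 379/170, M_2 = -78/85, M_3 = 111/170, M_4 = 0.
On [1, 4], S(x) = 8 - 1399/340·(x - 1) + 0·(x - 1)² + 379/3060·(x - 1)³.
With (x - 1) = 3/4: S(7/4) = 21613/4352.

4.9662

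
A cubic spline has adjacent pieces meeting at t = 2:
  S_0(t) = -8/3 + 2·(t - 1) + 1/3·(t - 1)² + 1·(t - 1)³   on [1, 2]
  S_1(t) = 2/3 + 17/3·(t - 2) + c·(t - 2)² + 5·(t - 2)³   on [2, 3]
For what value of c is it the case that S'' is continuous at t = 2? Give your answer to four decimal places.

3.3333

S_0''(t) = 2/3 + 6·(t - 1), so S_0''(2) = 20/3. On the right, S_1''(2) = 2c, so c = 10/3.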